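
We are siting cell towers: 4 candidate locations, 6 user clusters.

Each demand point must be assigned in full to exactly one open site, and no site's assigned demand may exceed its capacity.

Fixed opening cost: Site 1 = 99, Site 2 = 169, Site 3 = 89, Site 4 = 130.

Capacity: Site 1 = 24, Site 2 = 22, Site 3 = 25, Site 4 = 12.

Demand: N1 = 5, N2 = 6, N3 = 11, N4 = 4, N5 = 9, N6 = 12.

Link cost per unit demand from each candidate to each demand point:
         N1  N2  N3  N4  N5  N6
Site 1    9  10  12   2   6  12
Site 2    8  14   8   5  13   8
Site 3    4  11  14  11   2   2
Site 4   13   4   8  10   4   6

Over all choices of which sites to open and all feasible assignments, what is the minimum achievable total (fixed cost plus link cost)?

Open {Site 1, Site 3}; cheapest assignment that respects the capacities:
  Site 1 (cap 24, load 24): N3, N4, N5 — cost 11×12 + 4×2 + 9×6 = 194
  Site 3 (cap 25, load 23): N1, N2, N6 — cost 5×4 + 6×11 + 12×2 = 110
  Shipping 304, fixed 188 → total 492.
  Any other capacity-feasible assignment to {Site 1, Site 3} ships for at least 304.
Compare {Site 2, Site 3}: its best feasible assignment gives total 556.
Compare {Site 1, Site 3, Site 4}: its best feasible assignment gives total 561.
Every other set of open sites that can feasibly serve all demand totals ≥ 556 even under its best assignment. Minimum: 492.

492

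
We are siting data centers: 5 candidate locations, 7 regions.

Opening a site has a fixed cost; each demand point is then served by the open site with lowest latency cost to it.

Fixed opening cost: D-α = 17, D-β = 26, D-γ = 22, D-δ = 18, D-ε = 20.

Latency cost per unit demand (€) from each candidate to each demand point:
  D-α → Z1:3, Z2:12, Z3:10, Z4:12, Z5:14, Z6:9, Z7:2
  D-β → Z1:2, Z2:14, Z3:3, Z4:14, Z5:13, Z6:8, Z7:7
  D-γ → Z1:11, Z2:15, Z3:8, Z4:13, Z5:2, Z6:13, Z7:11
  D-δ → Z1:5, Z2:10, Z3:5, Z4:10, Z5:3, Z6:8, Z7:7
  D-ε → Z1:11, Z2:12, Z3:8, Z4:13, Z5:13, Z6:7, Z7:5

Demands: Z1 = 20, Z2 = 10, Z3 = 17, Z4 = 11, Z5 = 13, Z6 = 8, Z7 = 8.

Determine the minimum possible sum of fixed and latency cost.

Open {D-α, D-β, D-δ}: assign each demand point to its cheapest open site.
  Z1→D-β 20×2=40, Z2→D-δ 10×10=100, Z3→D-β 17×3=51, Z4→D-δ 11×10=110, Z5→D-δ 13×3=39, Z6→D-β 8×8=64, Z7→D-α 8×2=16
  latency cost 420, fixed 61 → total 481.
Compare {D-α, D-β, D-γ, D-δ}: latency cost 407 + fixed 83 = 490.
Compare {D-α, D-β, D-δ, D-ε}: latency cost 412 + fixed 81 = 493.
Compare {D-β, D-δ, D-ε}: latency cost 436 + fixed 64 = 500.
All other subsets cost ≥ 490. Minimum total cost: 481.

481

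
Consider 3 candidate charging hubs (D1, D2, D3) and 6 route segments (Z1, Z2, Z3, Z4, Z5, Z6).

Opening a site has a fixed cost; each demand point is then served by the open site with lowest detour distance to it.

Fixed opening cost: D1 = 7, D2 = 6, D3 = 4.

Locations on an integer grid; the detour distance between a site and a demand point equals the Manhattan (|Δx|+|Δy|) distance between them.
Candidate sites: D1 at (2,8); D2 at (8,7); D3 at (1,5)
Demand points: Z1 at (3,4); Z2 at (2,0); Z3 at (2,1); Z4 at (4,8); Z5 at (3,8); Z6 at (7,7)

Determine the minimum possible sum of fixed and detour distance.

34

Open {D1, D3}: assign each demand point to its cheapest open site.
  Z1→D3 3, Z2→D3 6, Z3→D3 5, Z4→D1 2, Z5→D1 1, Z6→D1 6
  detour distance 23, fixed 11 → total 34.
Compare {D2, D3}: detour distance 25 + fixed 10 = 35.
Compare {D1, D2, D3}: detour distance 18 + fixed 17 = 35.
Compare {D1}: detour distance 29 + fixed 7 = 36.
All other subsets cost ≥ 35. Minimum total cost: 34.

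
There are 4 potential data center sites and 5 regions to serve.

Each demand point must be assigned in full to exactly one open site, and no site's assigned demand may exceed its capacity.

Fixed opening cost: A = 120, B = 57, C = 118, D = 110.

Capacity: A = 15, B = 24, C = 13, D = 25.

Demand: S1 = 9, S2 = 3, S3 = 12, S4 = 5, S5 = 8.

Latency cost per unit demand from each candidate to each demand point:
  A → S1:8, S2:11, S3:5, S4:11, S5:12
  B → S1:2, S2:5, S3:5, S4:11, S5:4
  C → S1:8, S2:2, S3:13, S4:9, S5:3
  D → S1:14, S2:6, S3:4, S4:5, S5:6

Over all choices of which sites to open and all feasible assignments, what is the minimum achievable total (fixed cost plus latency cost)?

Open {B, D}; cheapest assignment that respects the capacities:
  B (cap 24, load 20): S1, S2, S5 — cost 9×2 + 3×5 + 8×4 = 65
  D (cap 25, load 17): S3, S4 — cost 12×4 + 5×5 = 73
  Shipping 138, fixed 167 → total 305.
  Any other capacity-feasible assignment to {B, D} ships for at least 138.
Compare {B, C}: its best feasible assignment gives total 337.
Compare {A, B}: its best feasible assignment gives total 375.
Every other set of open sites that can feasibly serve all demand totals ≥ 337 even under its best assignment. Minimum: 305.

305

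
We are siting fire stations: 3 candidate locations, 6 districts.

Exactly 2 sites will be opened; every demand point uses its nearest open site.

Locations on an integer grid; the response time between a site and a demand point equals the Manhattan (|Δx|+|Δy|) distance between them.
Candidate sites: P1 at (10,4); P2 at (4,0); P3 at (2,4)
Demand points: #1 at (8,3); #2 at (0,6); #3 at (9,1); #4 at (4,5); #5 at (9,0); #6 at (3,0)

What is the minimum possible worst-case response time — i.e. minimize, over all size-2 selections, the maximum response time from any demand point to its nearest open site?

Open {P1, P3}.
  Farthest demand point is #5 at response time 5 (to P1); all others are ≤ 5.
With {P2, P3} the worst case is 7.
With {P1, P2} the worst case is 10.
No size-2 selection achieves below 5.

5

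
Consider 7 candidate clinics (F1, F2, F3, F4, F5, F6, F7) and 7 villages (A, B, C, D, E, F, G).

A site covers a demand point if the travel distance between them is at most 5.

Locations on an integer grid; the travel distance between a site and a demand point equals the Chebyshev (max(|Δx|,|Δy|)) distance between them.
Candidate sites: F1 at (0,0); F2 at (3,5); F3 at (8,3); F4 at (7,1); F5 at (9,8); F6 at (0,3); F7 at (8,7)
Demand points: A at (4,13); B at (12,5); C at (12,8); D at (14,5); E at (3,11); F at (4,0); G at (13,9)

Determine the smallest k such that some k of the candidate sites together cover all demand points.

Coverage sets (demand points within 5 of each site):
  F1: {F}
  F2: {F}
  F3: {B, C, F}
  F4: {B, F}
  F5: {A, B, C, D, G}
  F6: {F}
  F7: {B, C, E, G}
No 2 sites suffice: every size-2 union leaves at least one demand point uncovered.
But {F1, F5, F7} covers everything, so the minimum is 3.

3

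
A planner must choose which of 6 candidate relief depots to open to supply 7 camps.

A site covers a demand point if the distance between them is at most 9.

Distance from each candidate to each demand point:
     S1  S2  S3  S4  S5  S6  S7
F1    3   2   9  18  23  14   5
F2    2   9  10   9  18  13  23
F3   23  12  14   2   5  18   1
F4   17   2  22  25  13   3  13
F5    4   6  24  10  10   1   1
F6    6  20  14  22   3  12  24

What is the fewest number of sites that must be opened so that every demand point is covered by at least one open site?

3

Coverage sets (demand points within 9 of each site):
  F1: {S1, S2, S3, S7}
  F2: {S1, S2, S4}
  F3: {S4, S5, S7}
  F4: {S2, S6}
  F5: {S1, S2, S6, S7}
  F6: {S1, S5}
No 2 sites suffice: every size-2 union leaves at least one demand point uncovered.
But {F1, F3, F4} covers everything, so the minimum is 3.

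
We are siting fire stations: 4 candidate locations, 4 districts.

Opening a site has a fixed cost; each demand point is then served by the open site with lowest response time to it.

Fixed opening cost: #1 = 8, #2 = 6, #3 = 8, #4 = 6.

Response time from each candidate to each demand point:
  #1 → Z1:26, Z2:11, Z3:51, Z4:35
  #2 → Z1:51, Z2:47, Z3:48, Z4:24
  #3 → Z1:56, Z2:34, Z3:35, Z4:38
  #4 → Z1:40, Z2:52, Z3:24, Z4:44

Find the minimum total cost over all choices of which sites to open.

105

Open {#1, #2, #4}: assign each demand point to its cheapest open site.
  Z1→#1 26, Z2→#1 11, Z3→#4 24, Z4→#2 24
  response time 85, fixed 20 → total 105.
Compare {#1, #4}: response time 96 + fixed 14 = 110.
Compare {#1, #2, #3, #4}: response time 85 + fixed 28 = 113.
Compare {#1, #2, #3}: response time 96 + fixed 22 = 118.
All other subsets cost ≥ 110. Minimum total cost: 105.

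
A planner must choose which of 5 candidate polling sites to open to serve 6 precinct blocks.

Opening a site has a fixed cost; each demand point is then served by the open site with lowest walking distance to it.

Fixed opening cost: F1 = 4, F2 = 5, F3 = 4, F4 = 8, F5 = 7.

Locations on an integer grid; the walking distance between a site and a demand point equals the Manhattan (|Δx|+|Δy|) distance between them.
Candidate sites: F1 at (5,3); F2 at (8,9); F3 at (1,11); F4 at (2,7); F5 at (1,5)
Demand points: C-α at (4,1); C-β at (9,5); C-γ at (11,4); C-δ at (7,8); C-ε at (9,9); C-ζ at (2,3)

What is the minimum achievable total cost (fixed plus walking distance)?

Open {F1, F2}: assign each demand point to its cheapest open site.
  C-α→F1 3, C-β→F2 5, C-γ→F1 7, C-δ→F2 2, C-ε→F2 1, C-ζ→F1 3
  walking distance 21, fixed 9 → total 30.
Compare {F1, F2, F3}: walking distance 21 + fixed 13 = 34.
Compare {F1, F2, F5}: walking distance 21 + fixed 16 = 37.
Compare {F2, F5}: walking distance 26 + fixed 12 = 38.
All other subsets cost ≥ 34. Minimum total cost: 30.

30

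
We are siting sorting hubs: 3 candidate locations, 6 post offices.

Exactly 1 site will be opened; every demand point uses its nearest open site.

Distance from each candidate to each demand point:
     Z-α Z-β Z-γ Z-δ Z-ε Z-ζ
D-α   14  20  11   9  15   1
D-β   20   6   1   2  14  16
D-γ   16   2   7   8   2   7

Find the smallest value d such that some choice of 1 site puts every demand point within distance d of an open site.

Open {D-γ}.
  Farthest demand point is Z-α at distance 16 (to D-γ); all others are ≤ 16.
With {D-α} the worst case is 20.
With {D-β} the worst case is 20.
No size-1 selection achieves below 16.

16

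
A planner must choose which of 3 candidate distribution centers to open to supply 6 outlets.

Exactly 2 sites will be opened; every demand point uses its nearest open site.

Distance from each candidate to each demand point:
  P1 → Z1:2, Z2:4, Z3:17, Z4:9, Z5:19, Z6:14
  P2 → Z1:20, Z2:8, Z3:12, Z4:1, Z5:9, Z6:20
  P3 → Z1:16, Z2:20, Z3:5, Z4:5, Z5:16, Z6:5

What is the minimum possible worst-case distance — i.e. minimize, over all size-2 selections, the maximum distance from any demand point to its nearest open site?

14

Open {P1, P2}.
  Farthest demand point is Z6 at distance 14 (to P1); all others are ≤ 14.
With {P1, P3} the worst case is 16.
With {P2, P3} the worst case is 16.
No size-2 selection achieves below 14.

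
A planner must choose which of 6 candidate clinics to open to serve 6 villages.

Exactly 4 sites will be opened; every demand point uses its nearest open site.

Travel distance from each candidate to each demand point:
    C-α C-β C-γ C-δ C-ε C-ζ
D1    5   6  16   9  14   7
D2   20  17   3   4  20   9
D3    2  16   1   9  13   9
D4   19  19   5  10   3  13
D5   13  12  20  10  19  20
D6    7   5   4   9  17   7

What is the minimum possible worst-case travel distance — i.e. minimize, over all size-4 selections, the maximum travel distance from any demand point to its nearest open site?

7

Open {D1, D2, D3, D4}.
  Farthest demand point is C-ζ at travel distance 7 (to D1); all others are ≤ 7.
With {D1, D2, D4, D5} the worst case is 7.
With {D1, D2, D4, D6} the worst case is 7.
No size-4 selection achieves below 7.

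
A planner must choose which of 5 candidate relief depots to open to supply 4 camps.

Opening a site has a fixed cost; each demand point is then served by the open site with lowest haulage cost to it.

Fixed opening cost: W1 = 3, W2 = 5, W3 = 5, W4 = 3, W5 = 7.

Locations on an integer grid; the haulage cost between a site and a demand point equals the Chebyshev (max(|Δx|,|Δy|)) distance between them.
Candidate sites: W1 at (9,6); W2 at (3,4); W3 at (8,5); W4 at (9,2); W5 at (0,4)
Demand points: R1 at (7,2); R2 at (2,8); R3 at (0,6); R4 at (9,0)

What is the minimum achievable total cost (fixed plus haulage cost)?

19

Open {W2, W4}: assign each demand point to its cheapest open site.
  R1→W4 2, R2→W2 4, R3→W2 3, R4→W4 2
  haulage cost 11, fixed 8 → total 19.
Compare {W4, W5}: haulage cost 10 + fixed 10 = 20.
Compare {W2}: haulage cost 17 + fixed 5 = 22.
Compare {W1, W2, W4}: haulage cost 11 + fixed 11 = 22.
All other subsets cost ≥ 20. Minimum total cost: 19.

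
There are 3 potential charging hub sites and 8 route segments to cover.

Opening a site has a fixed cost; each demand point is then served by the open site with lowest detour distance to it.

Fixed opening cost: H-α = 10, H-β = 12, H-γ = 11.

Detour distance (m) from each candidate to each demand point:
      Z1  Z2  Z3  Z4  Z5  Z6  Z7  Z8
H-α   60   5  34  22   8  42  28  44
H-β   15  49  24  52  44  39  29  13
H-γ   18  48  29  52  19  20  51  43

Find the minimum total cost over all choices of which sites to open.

168

Open {H-α, H-β, H-γ}: assign each demand point to its cheapest open site.
  Z1→H-β 15, Z2→H-α 5, Z3→H-β 24, Z4→H-α 22, Z5→H-α 8, Z6→H-γ 20, Z7→H-α 28, Z8→H-β 13
  detour distance 135, fixed 33 → total 168.
Compare {H-α, H-β}: detour distance 154 + fixed 22 = 176.
Compare {H-α, H-γ}: detour distance 173 + fixed 21 = 194.
Compare {H-β, H-γ}: detour distance 220 + fixed 23 = 243.
All other subsets cost ≥ 176. Minimum total cost: 168.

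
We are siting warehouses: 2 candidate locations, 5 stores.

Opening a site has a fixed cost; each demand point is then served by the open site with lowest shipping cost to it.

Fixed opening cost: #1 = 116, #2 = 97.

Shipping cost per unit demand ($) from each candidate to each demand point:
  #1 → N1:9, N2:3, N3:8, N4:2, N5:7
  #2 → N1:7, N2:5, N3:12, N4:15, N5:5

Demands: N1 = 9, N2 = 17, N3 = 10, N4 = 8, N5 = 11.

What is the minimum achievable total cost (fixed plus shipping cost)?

421

Open {#1}: assign each demand point to its cheapest open site.
  N1→#1 9×9=81, N2→#1 17×3=51, N3→#1 10×8=80, N4→#1 8×2=16, N5→#1 11×7=77
  shipping cost 305, fixed 116 → total 421.
Compare {#1, #2}: shipping cost 265 + fixed 213 = 478.
Compare {#2}: shipping cost 443 + fixed 97 = 540.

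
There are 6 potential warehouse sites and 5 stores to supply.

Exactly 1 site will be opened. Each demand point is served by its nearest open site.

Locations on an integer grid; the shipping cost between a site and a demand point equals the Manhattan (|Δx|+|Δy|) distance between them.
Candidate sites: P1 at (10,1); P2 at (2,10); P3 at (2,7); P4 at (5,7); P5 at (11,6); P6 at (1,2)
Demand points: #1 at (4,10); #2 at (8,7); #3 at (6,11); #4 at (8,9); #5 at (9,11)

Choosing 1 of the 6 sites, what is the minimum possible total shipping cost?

Open {P4}.
  #1→P4 4, #2→P4 3, #3→P4 5, #4→P4 5, #5→P4 8  ⇒ total 25.
Compare {P2}: total 31.
Compare {P3}: total 38.
No size-1 selection does better; minimum is 25.

25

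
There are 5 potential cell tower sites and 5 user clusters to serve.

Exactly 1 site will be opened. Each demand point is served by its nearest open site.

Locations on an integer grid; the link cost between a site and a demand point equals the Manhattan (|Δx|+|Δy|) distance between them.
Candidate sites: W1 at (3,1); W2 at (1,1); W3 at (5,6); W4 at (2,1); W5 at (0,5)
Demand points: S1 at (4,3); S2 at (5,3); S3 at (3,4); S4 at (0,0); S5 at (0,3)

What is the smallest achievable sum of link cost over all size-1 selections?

Open {W1}.
  S1→W1 3, S2→W1 4, S3→W1 3, S4→W1 4, S5→W1 5  ⇒ total 19.
Compare {W4}: total 20.
Compare {W2}: total 21.
No size-1 selection does better; minimum is 19.

19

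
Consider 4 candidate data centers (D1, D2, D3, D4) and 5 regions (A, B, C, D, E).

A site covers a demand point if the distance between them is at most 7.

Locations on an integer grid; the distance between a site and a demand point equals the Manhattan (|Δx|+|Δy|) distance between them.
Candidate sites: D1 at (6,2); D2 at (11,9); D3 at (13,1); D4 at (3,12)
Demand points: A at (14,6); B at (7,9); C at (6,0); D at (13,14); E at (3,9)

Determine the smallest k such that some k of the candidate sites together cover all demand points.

3

Coverage sets (demand points within 7 of each site):
  D1: {C}
  D2: {A, B, D}
  D3: {A}
  D4: {B, E}
No 2 sites suffice: every size-2 union leaves at least one demand point uncovered.
But {D1, D2, D4} covers everything, so the minimum is 3.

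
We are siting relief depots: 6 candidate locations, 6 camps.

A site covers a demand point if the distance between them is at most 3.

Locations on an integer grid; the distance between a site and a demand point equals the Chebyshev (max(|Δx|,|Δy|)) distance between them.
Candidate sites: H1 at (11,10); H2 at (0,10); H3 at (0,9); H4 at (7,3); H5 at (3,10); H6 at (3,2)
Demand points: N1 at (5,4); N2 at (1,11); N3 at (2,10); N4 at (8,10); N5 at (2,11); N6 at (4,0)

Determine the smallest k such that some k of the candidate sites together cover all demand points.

3

Coverage sets (demand points within 3 of each site):
  H1: {N4}
  H2: {N2, N3, N5}
  H3: {N2, N3, N5}
  H4: {N1, N6}
  H5: {N2, N3, N5}
  H6: {N1, N6}
No 2 sites suffice: every size-2 union leaves at least one demand point uncovered.
But {H1, H2, H4} covers everything, so the minimum is 3.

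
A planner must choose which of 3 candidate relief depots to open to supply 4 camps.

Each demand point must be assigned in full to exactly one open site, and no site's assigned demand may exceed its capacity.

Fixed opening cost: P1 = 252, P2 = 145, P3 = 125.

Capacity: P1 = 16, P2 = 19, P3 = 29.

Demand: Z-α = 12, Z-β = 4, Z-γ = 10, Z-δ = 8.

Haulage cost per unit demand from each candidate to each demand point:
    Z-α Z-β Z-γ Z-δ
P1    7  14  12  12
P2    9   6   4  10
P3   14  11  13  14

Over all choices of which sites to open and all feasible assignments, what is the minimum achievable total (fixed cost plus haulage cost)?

Open {P2, P3}; cheapest assignment that respects the capacities:
  P2 (cap 19, load 18): Z-γ, Z-δ — cost 10×4 + 8×10 = 120
  P3 (cap 29, load 16): Z-α, Z-β — cost 12×14 + 4×11 = 212
  Shipping 332, fixed 270 → total 602.
  Any other capacity-feasible assignment to {P2, P3} ships for at least 332.
Compare {P1, P2}: its best feasible assignment gives total 657.
Compare {P1, P3}: its best feasible assignment gives total 747.
Every other set of open sites that can feasibly serve all demand totals ≥ 657 even under its best assignment. Minimum: 602.

602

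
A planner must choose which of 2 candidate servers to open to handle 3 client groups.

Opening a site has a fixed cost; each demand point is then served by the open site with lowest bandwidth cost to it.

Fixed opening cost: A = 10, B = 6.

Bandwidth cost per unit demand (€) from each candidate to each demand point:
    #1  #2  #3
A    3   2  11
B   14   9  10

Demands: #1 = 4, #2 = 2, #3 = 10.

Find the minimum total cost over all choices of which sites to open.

132

Open {A, B}: assign each demand point to its cheapest open site.
  #1→A 4×3=12, #2→A 2×2=4, #3→B 10×10=100
  bandwidth cost 116, fixed 16 → total 132.
Compare {A}: bandwidth cost 126 + fixed 10 = 136.
Compare {B}: bandwidth cost 174 + fixed 6 = 180.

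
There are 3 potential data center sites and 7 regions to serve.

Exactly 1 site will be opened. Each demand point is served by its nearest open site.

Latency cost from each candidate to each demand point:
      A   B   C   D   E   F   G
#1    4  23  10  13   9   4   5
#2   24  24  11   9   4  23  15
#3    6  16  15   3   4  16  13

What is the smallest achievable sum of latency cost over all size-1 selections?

68

Open {#1}.
  A→#1 4, B→#1 23, C→#1 10, D→#1 13, E→#1 9, F→#1 4, G→#1 5  ⇒ total 68.
Compare {#3}: total 73.
Compare {#2}: total 110.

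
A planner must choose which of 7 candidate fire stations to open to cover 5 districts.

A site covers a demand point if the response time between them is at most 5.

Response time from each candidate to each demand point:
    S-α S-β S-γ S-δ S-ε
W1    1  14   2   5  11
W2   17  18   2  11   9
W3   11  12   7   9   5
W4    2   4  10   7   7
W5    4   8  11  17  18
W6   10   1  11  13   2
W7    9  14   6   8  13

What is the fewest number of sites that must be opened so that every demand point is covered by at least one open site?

2

Coverage sets (demand points within 5 of each site):
  W1: {S-α, S-γ, S-δ}
  W2: {S-γ}
  W3: {S-ε}
  W4: {S-α, S-β}
  W5: {S-α}
  W6: {S-β, S-ε}
  W7: {}
No single site covers all 5 demand points.
But {W1, W6} covers everything, so the minimum is 2.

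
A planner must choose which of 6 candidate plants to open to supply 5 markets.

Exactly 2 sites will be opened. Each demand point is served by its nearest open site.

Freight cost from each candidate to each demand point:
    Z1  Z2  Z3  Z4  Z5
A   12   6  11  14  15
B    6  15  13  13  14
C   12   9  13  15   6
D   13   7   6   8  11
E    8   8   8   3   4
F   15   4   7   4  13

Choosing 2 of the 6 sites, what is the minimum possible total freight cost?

26

Open {E, F}.
  Z1→E 8, Z2→F 4, Z3→F 7, Z4→E 3, Z5→E 4  ⇒ total 26.
Compare {D, E}: total 28.
Compare {A, E}: total 29.
No size-2 selection does better; minimum is 26.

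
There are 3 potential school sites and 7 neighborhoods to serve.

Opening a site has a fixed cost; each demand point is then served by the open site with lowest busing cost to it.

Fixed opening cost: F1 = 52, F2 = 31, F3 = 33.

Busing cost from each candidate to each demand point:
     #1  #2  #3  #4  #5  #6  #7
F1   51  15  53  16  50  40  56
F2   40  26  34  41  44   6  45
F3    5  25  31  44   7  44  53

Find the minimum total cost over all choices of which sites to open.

224

Open {F2, F3}: assign each demand point to its cheapest open site.
  #1→F3 5, #2→F3 25, #3→F3 31, #4→F2 41, #5→F3 7, #6→F2 6, #7→F2 45
  busing cost 160, fixed 64 → total 224.
Compare {F1, F2, F3}: busing cost 125 + fixed 116 = 241.
Compare {F3}: busing cost 209 + fixed 33 = 242.
Compare {F1, F3}: busing cost 167 + fixed 85 = 252.
All other subsets cost ≥ 241. Minimum total cost: 224.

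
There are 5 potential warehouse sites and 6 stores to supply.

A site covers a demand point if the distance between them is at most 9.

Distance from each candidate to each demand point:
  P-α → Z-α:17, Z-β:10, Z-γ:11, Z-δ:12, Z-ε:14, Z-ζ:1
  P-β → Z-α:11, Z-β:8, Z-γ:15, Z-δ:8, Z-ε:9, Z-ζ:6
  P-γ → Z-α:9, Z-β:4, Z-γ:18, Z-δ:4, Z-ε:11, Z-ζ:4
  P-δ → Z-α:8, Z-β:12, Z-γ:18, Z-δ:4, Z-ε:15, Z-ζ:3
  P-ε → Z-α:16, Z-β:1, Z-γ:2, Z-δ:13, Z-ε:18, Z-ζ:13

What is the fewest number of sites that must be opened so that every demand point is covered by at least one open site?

3

Coverage sets (demand points within 9 of each site):
  P-α: {Z-ζ}
  P-β: {Z-β, Z-δ, Z-ε, Z-ζ}
  P-γ: {Z-α, Z-β, Z-δ, Z-ζ}
  P-δ: {Z-α, Z-δ, Z-ζ}
  P-ε: {Z-β, Z-γ}
No 2 sites suffice: every size-2 union leaves at least one demand point uncovered.
But {P-β, P-γ, P-ε} covers everything, so the minimum is 3.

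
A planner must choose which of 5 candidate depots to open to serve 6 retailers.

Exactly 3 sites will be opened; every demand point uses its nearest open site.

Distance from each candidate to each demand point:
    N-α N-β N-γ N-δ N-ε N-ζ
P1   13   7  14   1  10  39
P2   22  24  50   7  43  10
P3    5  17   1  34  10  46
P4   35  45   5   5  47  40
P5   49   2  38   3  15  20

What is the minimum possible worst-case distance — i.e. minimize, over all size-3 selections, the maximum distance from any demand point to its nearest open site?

Open {P1, P2, P3}.
  Farthest demand point is N-ε at distance 10 (to P1); all others are ≤ 10.
With {P2, P3, P5} the worst case is 10.
With {P1, P2, P4} the worst case is 13.
No size-3 selection achieves below 10.

10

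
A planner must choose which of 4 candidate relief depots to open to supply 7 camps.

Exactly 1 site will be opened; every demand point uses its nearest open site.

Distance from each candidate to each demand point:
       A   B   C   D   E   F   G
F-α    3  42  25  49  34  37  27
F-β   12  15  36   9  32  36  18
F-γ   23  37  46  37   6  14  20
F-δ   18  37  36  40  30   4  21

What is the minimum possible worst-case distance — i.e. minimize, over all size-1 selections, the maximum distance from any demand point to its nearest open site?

Open {F-β}.
  Farthest demand point is C at distance 36 (to F-β); all others are ≤ 36.
With {F-δ} the worst case is 40.
With {F-γ} the worst case is 46.
No size-1 selection achieves below 36.

36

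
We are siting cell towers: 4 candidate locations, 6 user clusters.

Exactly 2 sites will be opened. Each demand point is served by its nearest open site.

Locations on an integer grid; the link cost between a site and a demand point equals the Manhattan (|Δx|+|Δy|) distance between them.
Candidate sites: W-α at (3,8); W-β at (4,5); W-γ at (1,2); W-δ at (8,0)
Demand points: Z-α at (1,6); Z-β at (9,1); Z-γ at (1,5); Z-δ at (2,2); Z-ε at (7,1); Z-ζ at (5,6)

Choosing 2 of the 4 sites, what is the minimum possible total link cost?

Open {W-β, W-δ}.
  Z-α→W-β 4, Z-β→W-δ 2, Z-γ→W-β 3, Z-δ→W-β 5, Z-ε→W-δ 2, Z-ζ→W-β 2  ⇒ total 18.
Compare {W-γ, W-δ}: total 20.
Compare {W-α, W-δ}: total 24.
No size-2 selection does better; minimum is 18.

18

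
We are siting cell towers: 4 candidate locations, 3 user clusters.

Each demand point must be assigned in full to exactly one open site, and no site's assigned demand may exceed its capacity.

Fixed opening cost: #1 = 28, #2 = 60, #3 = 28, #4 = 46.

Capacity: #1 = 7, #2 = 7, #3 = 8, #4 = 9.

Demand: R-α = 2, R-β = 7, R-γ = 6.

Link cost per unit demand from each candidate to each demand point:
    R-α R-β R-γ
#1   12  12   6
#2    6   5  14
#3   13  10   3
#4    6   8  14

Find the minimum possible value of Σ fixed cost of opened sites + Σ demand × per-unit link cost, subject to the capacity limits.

Open {#3, #4}; cheapest assignment that respects the capacities:
  #3 (cap 8, load 6): R-γ — cost 6×3 = 18
  #4 (cap 9, load 9): R-α, R-β — cost 2×6 + 7×8 = 68
  Shipping 86, fixed 74 → total 160.
  Any other capacity-feasible assignment to {#3, #4} ships for at least 86.
Compare {#2, #3}: its best feasible assignment gives total 167.
Compare {#1, #4}: its best feasible assignment gives total 178.
Every other set of open sites that can feasibly serve all demand totals ≥ 167 even under its best assignment. Minimum: 160.

160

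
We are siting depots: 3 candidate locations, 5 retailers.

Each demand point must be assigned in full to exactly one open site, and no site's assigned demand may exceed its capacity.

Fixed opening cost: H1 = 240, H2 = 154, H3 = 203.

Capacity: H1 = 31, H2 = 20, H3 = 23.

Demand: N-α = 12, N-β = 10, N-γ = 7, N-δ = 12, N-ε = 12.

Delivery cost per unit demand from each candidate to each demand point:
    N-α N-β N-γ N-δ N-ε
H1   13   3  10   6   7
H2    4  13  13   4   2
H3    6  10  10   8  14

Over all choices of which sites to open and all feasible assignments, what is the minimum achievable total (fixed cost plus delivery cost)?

Open {H1, H3}; cheapest assignment that respects the capacities:
  H1 (cap 31, load 31): N-γ, N-δ, N-ε — cost 7×10 + 12×6 + 12×7 = 226
  H3 (cap 23, load 22): N-α, N-β — cost 12×6 + 10×10 = 172
  Shipping 398, fixed 443 → total 841.
  Any other capacity-feasible assignment to {H1, H3} ships for at least 398.
Compare {H1, H2, H3}: its best feasible assignment gives total 865.
Every other set of open sites that can feasibly serve all demand totals ≥ 865 even under its best assignment. Minimum: 841.

841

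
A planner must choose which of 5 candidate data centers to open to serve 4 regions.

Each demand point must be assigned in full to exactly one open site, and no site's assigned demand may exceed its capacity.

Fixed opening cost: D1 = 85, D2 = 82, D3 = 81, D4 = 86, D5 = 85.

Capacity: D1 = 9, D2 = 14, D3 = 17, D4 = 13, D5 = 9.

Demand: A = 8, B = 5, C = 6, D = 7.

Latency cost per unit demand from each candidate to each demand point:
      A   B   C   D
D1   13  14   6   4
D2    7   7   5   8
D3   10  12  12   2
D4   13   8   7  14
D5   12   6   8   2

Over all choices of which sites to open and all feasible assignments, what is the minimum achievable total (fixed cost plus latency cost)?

322

Open {D2, D3}; cheapest assignment that respects the capacities:
  D2 (cap 14, load 11): B, C — cost 5×7 + 6×5 = 65
  D3 (cap 17, load 15): A, D — cost 8×10 + 7×2 = 94
  Shipping 159, fixed 163 → total 322.
  Any other capacity-feasible assignment to {D2, D3} ships for at least 159.
Compare {D3, D4}: its best feasible assignment gives total 343.
Compare {D2, D3, D5}: its best feasible assignment gives total 378.
Every other set of open sites that can feasibly serve all demand totals ≥ 343 even under its best assignment. Minimum: 322.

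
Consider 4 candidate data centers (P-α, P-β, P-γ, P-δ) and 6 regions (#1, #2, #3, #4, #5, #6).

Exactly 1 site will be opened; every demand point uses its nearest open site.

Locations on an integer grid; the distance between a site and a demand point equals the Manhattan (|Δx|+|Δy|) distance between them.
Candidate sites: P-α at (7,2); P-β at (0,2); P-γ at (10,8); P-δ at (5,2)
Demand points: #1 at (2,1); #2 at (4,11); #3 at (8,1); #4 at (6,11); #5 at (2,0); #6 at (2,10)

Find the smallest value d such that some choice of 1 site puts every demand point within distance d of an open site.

11

Open {P-δ}.
  Farthest demand point is #6 at distance 11 (to P-δ); all others are ≤ 11.
With {P-α} the worst case is 13.
With {P-β} the worst case is 15.
No size-1 selection achieves below 11.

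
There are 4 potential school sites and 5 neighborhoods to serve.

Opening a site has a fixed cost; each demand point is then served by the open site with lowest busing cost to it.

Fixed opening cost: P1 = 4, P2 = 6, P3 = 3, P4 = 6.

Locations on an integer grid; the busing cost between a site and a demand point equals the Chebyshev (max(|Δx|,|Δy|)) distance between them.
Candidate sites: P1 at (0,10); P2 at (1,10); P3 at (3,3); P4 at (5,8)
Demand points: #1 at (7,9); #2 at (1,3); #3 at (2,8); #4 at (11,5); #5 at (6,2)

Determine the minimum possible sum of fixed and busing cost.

25

Open {P3, P4}: assign each demand point to its cheapest open site.
  #1→P4 2, #2→P3 2, #3→P4 3, #4→P4 6, #5→P3 3
  busing cost 16, fixed 9 → total 25.
Compare {P3}: busing cost 24 + fixed 3 = 27.
Compare {P4}: busing cost 22 + fixed 6 = 28.
Compare {P1, P3}: busing cost 21 + fixed 7 = 28.
All other subsets cost ≥ 27. Minimum total cost: 25.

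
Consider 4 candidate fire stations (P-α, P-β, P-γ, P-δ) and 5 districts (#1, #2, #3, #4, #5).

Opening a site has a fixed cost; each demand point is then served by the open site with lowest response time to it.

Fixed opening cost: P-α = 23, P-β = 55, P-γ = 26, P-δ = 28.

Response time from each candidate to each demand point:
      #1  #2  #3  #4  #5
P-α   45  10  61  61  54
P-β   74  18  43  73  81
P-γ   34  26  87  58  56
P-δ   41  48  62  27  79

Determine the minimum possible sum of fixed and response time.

244

Open {P-α, P-δ}: assign each demand point to its cheapest open site.
  #1→P-δ 41, #2→P-α 10, #3→P-α 61, #4→P-δ 27, #5→P-α 54
  response time 193, fixed 51 → total 244.
Compare {P-α}: response time 231 + fixed 23 = 254.
Compare {P-γ, P-δ}: response time 205 + fixed 54 = 259.
Compare {P-α, P-γ, P-δ}: response time 186 + fixed 77 = 263.
All other subsets cost ≥ 254. Minimum total cost: 244.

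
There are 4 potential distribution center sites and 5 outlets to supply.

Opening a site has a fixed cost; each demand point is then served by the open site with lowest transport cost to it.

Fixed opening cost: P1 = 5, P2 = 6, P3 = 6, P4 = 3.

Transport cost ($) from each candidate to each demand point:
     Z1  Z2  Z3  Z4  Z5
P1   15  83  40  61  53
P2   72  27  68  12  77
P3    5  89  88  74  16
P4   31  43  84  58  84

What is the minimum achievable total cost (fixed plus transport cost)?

117

Open {P1, P2, P3}: assign each demand point to its cheapest open site.
  Z1→P3 5, Z2→P2 27, Z3→P1 40, Z4→P2 12, Z5→P3 16
  transport cost 100, fixed 17 → total 117.
Compare {P1, P2, P3, P4}: transport cost 100 + fixed 20 = 120.
Compare {P2, P3}: transport cost 128 + fixed 12 = 140.
Compare {P2, P3, P4}: transport cost 128 + fixed 15 = 143.
All other subsets cost ≥ 120. Minimum total cost: 117.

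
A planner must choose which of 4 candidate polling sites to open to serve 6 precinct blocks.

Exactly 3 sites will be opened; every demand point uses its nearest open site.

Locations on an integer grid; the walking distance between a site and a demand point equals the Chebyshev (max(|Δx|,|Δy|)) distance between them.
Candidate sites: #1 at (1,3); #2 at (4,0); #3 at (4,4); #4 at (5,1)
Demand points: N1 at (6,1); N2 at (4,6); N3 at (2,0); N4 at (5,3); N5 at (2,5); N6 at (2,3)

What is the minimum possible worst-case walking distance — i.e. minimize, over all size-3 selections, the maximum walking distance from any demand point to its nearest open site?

Open {#1, #2, #3}.
  Farthest demand point is N1 at walking distance 2 (to #2); all others are ≤ 2.
With {#2, #3, #4} the worst case is 2.
With {#1, #2, #4} the worst case is 3.
No size-3 selection achieves below 2.

2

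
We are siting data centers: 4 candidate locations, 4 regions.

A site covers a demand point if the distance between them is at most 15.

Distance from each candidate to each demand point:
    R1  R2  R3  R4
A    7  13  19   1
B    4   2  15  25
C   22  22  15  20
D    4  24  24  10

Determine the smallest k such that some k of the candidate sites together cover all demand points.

2

Coverage sets (demand points within 15 of each site):
  A: {R1, R2, R4}
  B: {R1, R2, R3}
  C: {R3}
  D: {R1, R4}
No single site covers all 4 demand points.
But {A, B} covers everything, so the minimum is 2.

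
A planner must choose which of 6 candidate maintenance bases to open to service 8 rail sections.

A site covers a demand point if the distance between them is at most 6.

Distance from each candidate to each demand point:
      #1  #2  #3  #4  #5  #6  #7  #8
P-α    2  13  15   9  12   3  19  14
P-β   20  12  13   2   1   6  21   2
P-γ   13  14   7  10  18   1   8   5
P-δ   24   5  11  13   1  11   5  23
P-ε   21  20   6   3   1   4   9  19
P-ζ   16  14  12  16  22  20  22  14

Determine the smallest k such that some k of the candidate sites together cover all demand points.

Coverage sets (demand points within 6 of each site):
  P-α: {#1, #6}
  P-β: {#4, #5, #6, #8}
  P-γ: {#6, #8}
  P-δ: {#2, #5, #7}
  P-ε: {#3, #4, #5, #6}
  P-ζ: {}
No 3 sites suffice: every size-3 union leaves at least one demand point uncovered.
But {P-α, P-β, P-δ, P-ε} covers everything, so the minimum is 4.

4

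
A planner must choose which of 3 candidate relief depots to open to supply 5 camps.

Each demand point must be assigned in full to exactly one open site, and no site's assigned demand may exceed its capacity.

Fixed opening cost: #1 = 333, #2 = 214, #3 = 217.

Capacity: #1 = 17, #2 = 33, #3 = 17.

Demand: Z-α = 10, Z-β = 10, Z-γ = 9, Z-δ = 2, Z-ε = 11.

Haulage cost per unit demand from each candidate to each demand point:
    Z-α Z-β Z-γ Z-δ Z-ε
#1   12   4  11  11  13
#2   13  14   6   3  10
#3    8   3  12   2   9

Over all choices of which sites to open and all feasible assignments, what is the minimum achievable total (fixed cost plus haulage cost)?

Open {#2, #3}; cheapest assignment that respects the capacities:
  #2 (cap 33, load 30): Z-α, Z-γ, Z-ε — cost 10×13 + 9×6 + 11×10 = 294
  #3 (cap 17, load 12): Z-β, Z-δ — cost 10×3 + 2×2 = 34
  Shipping 328, fixed 431 → total 759.
  Any other capacity-feasible assignment to {#2, #3} ships for at least 328.
Compare {#1, #2}: its best feasible assignment gives total 887.
Compare {#1, #2, #3}: its best feasible assignment gives total 1052.
Every other set of open sites that can feasibly serve all demand totals ≥ 887 even under its best assignment. Minimum: 759.

759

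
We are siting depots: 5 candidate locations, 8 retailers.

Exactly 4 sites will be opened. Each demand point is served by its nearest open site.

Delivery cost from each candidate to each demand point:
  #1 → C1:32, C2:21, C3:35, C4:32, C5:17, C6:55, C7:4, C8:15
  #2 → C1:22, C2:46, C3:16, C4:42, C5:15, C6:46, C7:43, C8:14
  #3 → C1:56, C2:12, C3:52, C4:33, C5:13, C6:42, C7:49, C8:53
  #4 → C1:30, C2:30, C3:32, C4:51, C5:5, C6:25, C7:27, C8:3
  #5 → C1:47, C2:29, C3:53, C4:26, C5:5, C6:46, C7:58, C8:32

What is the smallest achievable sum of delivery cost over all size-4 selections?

Open {#1, #2, #3, #4}.
  C1→#2 22, C2→#3 12, C3→#2 16, C4→#1 32, C5→#4 5, C6→#4 25, C7→#1 4, C8→#4 3  ⇒ total 119.
Compare {#1, #2, #4, #5}: total 122.
Compare {#2, #3, #4, #5}: total 136.
No size-4 selection does better; minimum is 119.

119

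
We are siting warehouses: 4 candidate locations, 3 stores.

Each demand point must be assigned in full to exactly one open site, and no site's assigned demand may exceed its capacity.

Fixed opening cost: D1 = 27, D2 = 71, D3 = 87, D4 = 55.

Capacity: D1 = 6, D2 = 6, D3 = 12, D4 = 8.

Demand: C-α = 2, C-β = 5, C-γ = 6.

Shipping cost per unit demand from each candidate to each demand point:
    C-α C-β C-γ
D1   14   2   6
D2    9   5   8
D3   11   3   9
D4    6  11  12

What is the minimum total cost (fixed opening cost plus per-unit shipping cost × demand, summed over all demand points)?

176

Open {D1, D4}; cheapest assignment that respects the capacities:
  D1 (cap 6, load 5): C-β — cost 5×2 = 10
  D4 (cap 8, load 8): C-α, C-γ — cost 2×6 + 6×12 = 84
  Shipping 94, fixed 82 → total 176.
  Any other capacity-feasible assignment to {D1, D4} ships for at least 94.
Compare {D1, D3}: its best feasible assignment gives total 187.
Compare {D3, D4}: its best feasible assignment gives total 223.
Every other set of open sites that can feasibly serve all demand totals ≥ 187 even under its best assignment. Minimum: 176.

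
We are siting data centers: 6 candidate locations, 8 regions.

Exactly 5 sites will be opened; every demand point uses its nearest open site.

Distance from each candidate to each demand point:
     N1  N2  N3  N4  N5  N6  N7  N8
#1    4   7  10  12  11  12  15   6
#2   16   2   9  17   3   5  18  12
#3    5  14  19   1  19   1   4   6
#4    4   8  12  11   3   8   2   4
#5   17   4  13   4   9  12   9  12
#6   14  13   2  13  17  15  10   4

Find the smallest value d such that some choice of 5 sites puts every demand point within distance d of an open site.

4

Open {#1, #2, #3, #4, #6}.
  Farthest demand point is N1 at distance 4 (to #1); all others are ≤ 4.
With {#1, #2, #3, #5, #6} the worst case is 4.
With {#1, #3, #4, #5, #6} the worst case is 4.
No size-5 selection achieves below 4.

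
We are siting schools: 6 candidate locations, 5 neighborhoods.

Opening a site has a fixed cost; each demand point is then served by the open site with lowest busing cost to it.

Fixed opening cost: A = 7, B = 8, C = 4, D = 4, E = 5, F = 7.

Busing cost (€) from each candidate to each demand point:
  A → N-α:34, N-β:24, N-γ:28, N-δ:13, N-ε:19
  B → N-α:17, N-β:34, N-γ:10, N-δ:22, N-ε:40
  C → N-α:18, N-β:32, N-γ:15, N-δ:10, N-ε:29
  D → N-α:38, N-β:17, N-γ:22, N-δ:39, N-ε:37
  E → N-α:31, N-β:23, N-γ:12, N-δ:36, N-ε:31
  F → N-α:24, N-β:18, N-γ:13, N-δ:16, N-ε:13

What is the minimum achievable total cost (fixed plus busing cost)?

Open {C, F}: assign each demand point to its cheapest open site.
  N-α→C 18, N-β→F 18, N-γ→F 13, N-δ→C 10, N-ε→F 13
  busing cost 72, fixed 11 → total 83.
Compare {C, D, F}: busing cost 71 + fixed 15 = 86.
Compare {B, C, F}: busing cost 68 + fixed 19 = 87.
Compare {C, E, F}: busing cost 71 + fixed 16 = 87.
All other subsets cost ≥ 86. Minimum total cost: 83.

83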